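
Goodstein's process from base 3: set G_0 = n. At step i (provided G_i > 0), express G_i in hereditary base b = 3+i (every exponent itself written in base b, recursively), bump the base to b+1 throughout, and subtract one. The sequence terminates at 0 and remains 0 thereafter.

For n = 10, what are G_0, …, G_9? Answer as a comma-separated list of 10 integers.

base 3: 10 = 3^2 + 1; at 4: 4^2 + 1 = 17; next = 16
base 4: 16 = 4^2; at 5: 5^2 = 25; next = 24
base 5: 24 = 4·5 + 4; at 6: 4·6 + 4 = 28; next = 27
base 6: 27 = 4·6 + 3; at 7: 4·7 + 3 = 31; next = 30
base 7: 30 = 4·7 + 2; at 8: 4·8 + 2 = 34; next = 33
base 8: 33 = 4·8 + 1; at 9: 4·9 + 1 = 37; next = 36
base 9: 36 = 4·9; at 10: 4·10 = 40; next = 39
base 10: 39 = 3·10 + 9; at 11: 3·11 + 9 = 42; next = 41
base 11: 41 = 3·11 + 8; at 12: 3·12 + 8 = 44; next = 43

10, 16, 24, 27, 30, 33, 36, 39, 41, 43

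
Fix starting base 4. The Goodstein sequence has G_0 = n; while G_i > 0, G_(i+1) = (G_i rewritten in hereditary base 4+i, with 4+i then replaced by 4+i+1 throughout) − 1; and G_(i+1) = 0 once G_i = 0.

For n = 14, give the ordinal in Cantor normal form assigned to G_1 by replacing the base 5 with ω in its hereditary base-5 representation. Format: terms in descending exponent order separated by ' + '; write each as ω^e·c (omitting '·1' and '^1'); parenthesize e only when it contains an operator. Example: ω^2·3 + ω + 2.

ω·3 + 1

base 4: 14 = 3·4 + 2; at 5: 3·5 + 2 = 17; next = 16
base 5: 16 = 3·5 + 1; at 6: 3·6 + 1 = 19; next = 18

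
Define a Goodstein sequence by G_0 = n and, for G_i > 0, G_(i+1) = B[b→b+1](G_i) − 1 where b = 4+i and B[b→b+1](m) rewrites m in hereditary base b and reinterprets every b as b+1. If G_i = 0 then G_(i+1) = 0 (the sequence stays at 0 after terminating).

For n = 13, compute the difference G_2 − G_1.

(0) 13|_4 = 3·4 + 1 ↦ 3·5 + 1|_5 = 16 ⇒ 15
(1) 15|_5 = 3·5 ↦ 3·6|_6 = 18 ⇒ 17

2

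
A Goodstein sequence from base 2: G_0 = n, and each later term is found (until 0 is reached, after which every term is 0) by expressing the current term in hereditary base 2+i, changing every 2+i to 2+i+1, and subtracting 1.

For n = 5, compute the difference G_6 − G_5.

554

i=0: 5 = 2^2 + 1 (b=2); 2→3: 3^3 + 1 = 28; 28−1 = 27
i=1: 27 = 3^3 (b=3); 3→4: 4^4 = 256; 256−1 = 255
i=2: 255 = 3·4^3 + 3·4^2 + 3·4 + 3 (b=4); 4→5: 3·5^3 + 3·5^2 + 3·5 + 3 = 468; 468−1 = 467
i=3: 467 = 3·5^3 + 3·5^2 + 3·5 + 2 (b=5); 5→6: 3·6^3 + 3·6^2 + 3·6 + 2 = 776; 776−1 = 775
i=4: 775 = 3·6^3 + 3·6^2 + 3·6 + 1 (b=6); 6→7: 3·7^3 + 3·7^2 + 3·7 + 1 = 1198; 1198−1 = 1197
i=5: 1197 = 3·7^3 + 3·7^2 + 3·7 (b=7); 7→8: 3·8^3 + 3·8^2 + 3·8 = 1752; 1752−1 = 1751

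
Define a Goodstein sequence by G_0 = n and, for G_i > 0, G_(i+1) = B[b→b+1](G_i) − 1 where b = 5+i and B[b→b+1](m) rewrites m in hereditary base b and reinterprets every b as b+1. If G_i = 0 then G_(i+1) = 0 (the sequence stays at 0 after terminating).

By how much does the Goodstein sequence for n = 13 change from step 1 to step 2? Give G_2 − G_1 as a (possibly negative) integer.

1

G_0 = 13. HB_5(13) = 2·5 + 3. Bump = 15. G_1 = 14.
G_1 = 14. HB_6(14) = 2·6 + 2. Bump = 16. G_2 = 15.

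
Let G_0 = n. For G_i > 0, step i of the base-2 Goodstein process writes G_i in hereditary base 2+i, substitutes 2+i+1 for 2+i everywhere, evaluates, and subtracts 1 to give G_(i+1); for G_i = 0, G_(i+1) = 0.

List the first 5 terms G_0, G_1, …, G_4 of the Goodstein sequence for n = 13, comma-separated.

G_0 = 13. HB_2(13) = 2^(2 + 1) + 2^2 + 1. Bump = 109. G_1 = 108.
G_1 = 108. HB_3(108) = 3^(3 + 1) + 3^3. Bump = 1280. G_2 = 1279.
G_2 = 1279. HB_4(1279) = 4^(4 + 1) + 3·4^3 + 3·4^2 + 3·4 + 3. Bump = 16093. G_3 = 16092.
G_3 = 16092. HB_5(16092) = 5^(5 + 1) + 3·5^3 + 3·5^2 + 3·5 + 2. Bump = 280712. G_4 = 280711.

13, 108, 1279, 16092, 280711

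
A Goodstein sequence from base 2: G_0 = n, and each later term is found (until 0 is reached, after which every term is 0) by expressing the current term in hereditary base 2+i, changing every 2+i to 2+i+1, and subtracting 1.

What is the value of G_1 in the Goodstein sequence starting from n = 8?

8 —HB2→ 2^(2 + 1) —bump→ 3^(3 + 1) = 81 —(−1)→ 80
80 —HB3→ 2·3^3 + 2·3^2 + 2·3 + 2 —bump→ 2·4^4 + 2·4^2 + 2·4 + 2 = 554 —(−1)→ 553

80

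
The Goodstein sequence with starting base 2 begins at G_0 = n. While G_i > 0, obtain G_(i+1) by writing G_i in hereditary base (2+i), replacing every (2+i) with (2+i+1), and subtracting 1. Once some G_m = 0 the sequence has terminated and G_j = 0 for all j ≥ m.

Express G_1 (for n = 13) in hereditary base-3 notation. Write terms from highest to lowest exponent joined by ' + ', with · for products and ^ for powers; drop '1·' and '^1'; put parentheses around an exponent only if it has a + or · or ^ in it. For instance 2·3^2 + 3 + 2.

3^(3 + 1) + 3^3

[0] 13 ≡ 2^(2 + 1) + 2^2 + 1 (base 2). Lift 3: 109. −1: 108.
[1] 108 ≡ 3^(3 + 1) + 3^3 (base 3). Lift 4: 1280. −1: 1279.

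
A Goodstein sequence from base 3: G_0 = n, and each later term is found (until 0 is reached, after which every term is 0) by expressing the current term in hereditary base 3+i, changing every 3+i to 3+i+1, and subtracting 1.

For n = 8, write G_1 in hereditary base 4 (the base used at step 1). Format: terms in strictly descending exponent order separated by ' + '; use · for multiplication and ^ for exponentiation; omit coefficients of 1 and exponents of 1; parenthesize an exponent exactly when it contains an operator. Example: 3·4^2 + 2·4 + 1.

2·4 + 1

G_0 = 8. HB_3(8) = 2·3 + 2. Bump = 10. G_1 = 9.
G_1 = 9. HB_4(9) = 2·4 + 1. Bump = 11. G_2 = 10.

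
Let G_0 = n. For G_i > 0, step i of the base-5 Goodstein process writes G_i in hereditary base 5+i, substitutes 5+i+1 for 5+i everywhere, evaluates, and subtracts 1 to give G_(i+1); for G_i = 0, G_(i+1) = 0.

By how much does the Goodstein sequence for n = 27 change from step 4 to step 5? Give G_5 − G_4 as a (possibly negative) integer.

6

step 0: 27 = 5^2 + 2; sub 6 for 5: 6^2 + 2; = 38; G_1 = 38−1 = 37
step 1: 37 = 6^2 + 1; sub 7 for 6: 7^2 + 1; = 50; G_2 = 50−1 = 49
step 2: 49 = 7^2; sub 8 for 7: 8^2; = 64; G_3 = 64−1 = 63
step 3: 63 = 7·8 + 7; sub 9 for 8: 7·9 + 7; = 70; G_4 = 70−1 = 69
step 4: 69 = 7·9 + 6; sub 10 for 9: 7·10 + 6; = 76; G_5 = 76−1 = 75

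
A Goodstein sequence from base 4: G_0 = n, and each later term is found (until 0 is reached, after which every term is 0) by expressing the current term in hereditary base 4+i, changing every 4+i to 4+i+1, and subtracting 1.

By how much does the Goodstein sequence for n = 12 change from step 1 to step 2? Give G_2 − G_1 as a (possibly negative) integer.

base 4: 12 = 3·4; at 5: 3·5 = 15; next = 14
base 5: 14 = 2·5 + 4; at 6: 2·6 + 4 = 16; next = 15

1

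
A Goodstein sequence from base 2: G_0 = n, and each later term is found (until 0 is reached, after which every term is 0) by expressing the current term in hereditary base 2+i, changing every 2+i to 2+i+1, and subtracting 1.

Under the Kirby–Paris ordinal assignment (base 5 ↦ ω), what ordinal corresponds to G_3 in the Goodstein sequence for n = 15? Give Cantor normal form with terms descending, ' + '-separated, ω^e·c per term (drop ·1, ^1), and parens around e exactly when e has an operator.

ω^(ω + 1) + ω^ω + 2

(0) 15|_2 = 2^(2 + 1) + 2^2 + 2 + 1 ↦ 3^(3 + 1) + 3^3 + 3 + 1|_3 = 112 ⇒ 111
(1) 111|_3 = 3^(3 + 1) + 3^3 + 3 ↦ 4^(4 + 1) + 4^4 + 4|_4 = 1284 ⇒ 1283
(2) 1283|_4 = 4^(4 + 1) + 4^4 + 3 ↦ 5^(5 + 1) + 5^5 + 3|_5 = 18753 ⇒ 18752
(3) 18752|_5 = 5^(5 + 1) + 5^5 + 2 ↦ 6^(6 + 1) + 6^6 + 2|_6 = 326594 ⇒ 326593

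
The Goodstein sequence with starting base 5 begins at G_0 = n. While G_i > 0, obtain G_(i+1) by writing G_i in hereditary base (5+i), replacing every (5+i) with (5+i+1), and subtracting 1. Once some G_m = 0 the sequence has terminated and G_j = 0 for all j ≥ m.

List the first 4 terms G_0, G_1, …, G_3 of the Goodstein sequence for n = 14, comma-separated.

[0] 14 ≡ 2·5 + 4 (base 5). Lift 6: 16. −1: 15.
[1] 15 ≡ 2·6 + 3 (base 6). Lift 7: 17. −1: 16.
[2] 16 ≡ 2·7 + 2 (base 7). Lift 8: 18. −1: 17.

14, 15, 16, 17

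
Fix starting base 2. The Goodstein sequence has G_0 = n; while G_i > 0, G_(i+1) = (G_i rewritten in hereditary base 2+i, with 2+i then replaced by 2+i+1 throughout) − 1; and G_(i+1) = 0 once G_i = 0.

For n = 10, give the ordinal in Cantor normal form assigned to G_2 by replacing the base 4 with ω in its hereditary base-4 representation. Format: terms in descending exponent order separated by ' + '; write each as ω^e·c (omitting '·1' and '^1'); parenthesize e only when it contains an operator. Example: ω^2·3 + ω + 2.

10 —HB2→ 2^(2 + 1) + 2 —bump→ 3^(3 + 1) + 3 = 84 —(−1)→ 83
83 —HB3→ 3^(3 + 1) + 2 —bump→ 4^(4 + 1) + 2 = 1026 —(−1)→ 1025
1025 —HB4→ 4^(4 + 1) + 1 —bump→ 5^(5 + 1) + 1 = 15626 —(−1)→ 15625

ω^(ω + 1) + 1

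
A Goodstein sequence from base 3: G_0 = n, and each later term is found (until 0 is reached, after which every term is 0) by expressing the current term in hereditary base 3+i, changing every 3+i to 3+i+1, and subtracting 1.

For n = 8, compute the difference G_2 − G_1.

1

8 —HB3→ 2·3 + 2 —bump→ 2·4 + 2 = 10 —(−1)→ 9
9 —HB4→ 2·4 + 1 —bump→ 2·5 + 1 = 11 —(−1)→ 10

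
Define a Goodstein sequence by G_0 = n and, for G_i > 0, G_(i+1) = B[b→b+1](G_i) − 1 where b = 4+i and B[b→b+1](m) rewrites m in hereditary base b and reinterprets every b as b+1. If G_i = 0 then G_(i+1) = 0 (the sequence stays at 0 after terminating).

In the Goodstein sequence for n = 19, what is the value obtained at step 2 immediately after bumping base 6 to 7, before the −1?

[0] 19 ≡ 4^2 + 3 (base 4). Lift 5: 28. −1: 27.
[1] 27 ≡ 5^2 + 2 (base 5). Lift 6: 38. −1: 37.
[2] 37 ≡ 6^2 + 1 (base 6). Lift 7: 50. −1: 49.

50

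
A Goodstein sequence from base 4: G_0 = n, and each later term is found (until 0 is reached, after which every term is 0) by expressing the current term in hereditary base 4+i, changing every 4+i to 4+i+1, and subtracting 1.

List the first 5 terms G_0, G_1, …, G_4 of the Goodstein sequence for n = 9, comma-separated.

9, 10, 11, 11, 11

base 4: 9 = 2·4 + 1; at 5: 2·5 + 1 = 11; next = 10
base 5: 10 = 2·5; at 6: 2·6 = 12; next = 11
base 6: 11 = 6 + 5; at 7: 7 + 5 = 12; next = 11
base 7: 11 = 7 + 4; at 8: 8 + 4 = 12; next = 11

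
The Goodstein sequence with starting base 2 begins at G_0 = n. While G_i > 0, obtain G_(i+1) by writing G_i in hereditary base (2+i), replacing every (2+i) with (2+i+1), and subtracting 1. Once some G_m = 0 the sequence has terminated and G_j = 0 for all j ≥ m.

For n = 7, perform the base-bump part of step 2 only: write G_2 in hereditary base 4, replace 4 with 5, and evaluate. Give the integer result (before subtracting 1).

3128

[0] 7 ≡ 2^2 + 2 + 1 (base 2). Lift 3: 31. −1: 30.
[1] 30 ≡ 3^3 + 3 (base 3). Lift 4: 260. −1: 259.
[2] 259 ≡ 4^4 + 3 (base 4). Lift 5: 3128. −1: 3127.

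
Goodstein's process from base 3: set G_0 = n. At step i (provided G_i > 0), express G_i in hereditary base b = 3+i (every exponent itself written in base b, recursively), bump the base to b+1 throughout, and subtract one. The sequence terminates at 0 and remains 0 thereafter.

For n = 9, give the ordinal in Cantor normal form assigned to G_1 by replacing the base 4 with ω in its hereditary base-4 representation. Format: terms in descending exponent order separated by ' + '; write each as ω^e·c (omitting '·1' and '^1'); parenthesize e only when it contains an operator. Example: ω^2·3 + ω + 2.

ω·3 + 3

step 0: 9 = 3^2; sub 4 for 3: 4^2; = 16; G_1 = 16−1 = 15
step 1: 15 = 3·4 + 3; sub 5 for 4: 3·5 + 3; = 18; G_2 = 18−1 = 17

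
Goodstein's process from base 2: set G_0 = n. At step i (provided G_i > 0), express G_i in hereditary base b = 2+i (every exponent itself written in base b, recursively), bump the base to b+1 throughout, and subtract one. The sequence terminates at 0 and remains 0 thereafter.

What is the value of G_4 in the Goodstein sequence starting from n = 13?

base 2: 13 = 2^(2 + 1) + 2^2 + 1; at 3: 3^(3 + 1) + 3^3 + 1 = 109; next = 108
base 3: 108 = 3^(3 + 1) + 3^3; at 4: 4^(4 + 1) + 4^4 = 1280; next = 1279
base 4: 1279 = 4^(4 + 1) + 3·4^3 + 3·4^2 + 3·4 + 3; at 5: 5^(5 + 1) + 3·5^3 + 3·5^2 + 3·5 + 3 = 16093; next = 16092
base 5: 16092 = 5^(5 + 1) + 3·5^3 + 3·5^2 + 3·5 + 2; at 6: 6^(6 + 1) + 3·6^3 + 3·6^2 + 3·6 + 2 = 280712; next = 280711
base 6: 280711 = 6^(6 + 1) + 3·6^3 + 3·6^2 + 3·6 + 1; at 7: 7^(7 + 1) + 3·7^3 + 3·7^2 + 3·7 + 1 = 5765999; next = 5765998

280711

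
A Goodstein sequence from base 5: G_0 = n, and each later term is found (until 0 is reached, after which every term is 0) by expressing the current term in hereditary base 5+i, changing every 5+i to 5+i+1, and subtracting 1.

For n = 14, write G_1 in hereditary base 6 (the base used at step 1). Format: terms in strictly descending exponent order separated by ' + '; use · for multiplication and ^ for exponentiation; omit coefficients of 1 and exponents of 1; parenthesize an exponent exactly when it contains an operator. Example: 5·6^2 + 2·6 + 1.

2·6 + 3

14 —HB5→ 2·5 + 4 —bump→ 2·6 + 4 = 16 —(−1)→ 15
15 —HB6→ 2·6 + 3 —bump→ 2·7 + 3 = 17 —(−1)→ 16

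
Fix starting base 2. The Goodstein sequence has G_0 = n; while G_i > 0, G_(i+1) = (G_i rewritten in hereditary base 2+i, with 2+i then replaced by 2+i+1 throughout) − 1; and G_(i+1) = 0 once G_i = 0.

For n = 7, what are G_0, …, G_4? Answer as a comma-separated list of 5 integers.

step 0: 7 = 2^2 + 2 + 1; sub 3 for 2: 3^3 + 3 + 1; = 31; G_1 = 31−1 = 30
step 1: 30 = 3^3 + 3; sub 4 for 3: 4^4 + 4; = 260; G_2 = 260−1 = 259
step 2: 259 = 4^4 + 3; sub 5 for 4: 5^5 + 3; = 3128; G_3 = 3128−1 = 3127
step 3: 3127 = 5^5 + 2; sub 6 for 5: 6^6 + 2; = 46658; G_4 = 46658−1 = 46657

7, 30, 259, 3127, 46657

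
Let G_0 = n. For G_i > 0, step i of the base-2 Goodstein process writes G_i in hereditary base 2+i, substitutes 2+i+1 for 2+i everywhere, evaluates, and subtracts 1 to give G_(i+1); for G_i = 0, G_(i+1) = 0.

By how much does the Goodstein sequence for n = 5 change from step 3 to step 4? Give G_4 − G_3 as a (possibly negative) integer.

(0) 5|_2 = 2^2 + 1 ↦ 3^3 + 1|_3 = 28 ⇒ 27
(1) 27|_3 = 3^3 ↦ 4^4|_4 = 256 ⇒ 255
(2) 255|_4 = 3·4^3 + 3·4^2 + 3·4 + 3 ↦ 3·5^3 + 3·5^2 + 3·5 + 3|_5 = 468 ⇒ 467
(3) 467|_5 = 3·5^3 + 3·5^2 + 3·5 + 2 ↦ 3·6^3 + 3·6^2 + 3·6 + 2|_6 = 776 ⇒ 775

308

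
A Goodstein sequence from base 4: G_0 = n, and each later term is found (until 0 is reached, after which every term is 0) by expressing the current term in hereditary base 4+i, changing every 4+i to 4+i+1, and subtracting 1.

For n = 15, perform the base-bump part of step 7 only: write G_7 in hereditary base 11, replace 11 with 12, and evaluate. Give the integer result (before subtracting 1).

28

(0) 15|_4 = 3·4 + 3 ↦ 3·5 + 3|_5 = 18 ⇒ 17
(1) 17|_5 = 3·5 + 2 ↦ 3·6 + 2|_6 = 20 ⇒ 19
(2) 19|_6 = 3·6 + 1 ↦ 3·7 + 1|_7 = 22 ⇒ 21
(3) 21|_7 = 3·7 ↦ 3·8|_8 = 24 ⇒ 23
(4) 23|_8 = 2·8 + 7 ↦ 2·9 + 7|_9 = 25 ⇒ 24
(5) 24|_9 = 2·9 + 6 ↦ 2·10 + 6|_10 = 26 ⇒ 25
(6) 25|_10 = 2·10 + 5 ↦ 2·11 + 5|_11 = 27 ⇒ 26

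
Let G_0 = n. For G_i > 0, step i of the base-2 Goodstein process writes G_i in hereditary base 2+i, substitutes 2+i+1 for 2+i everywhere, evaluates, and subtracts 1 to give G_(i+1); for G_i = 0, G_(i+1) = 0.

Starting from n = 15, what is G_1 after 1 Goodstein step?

111

[0] 15 ≡ 2^(2 + 1) + 2^2 + 2 + 1 (base 2). Lift 3: 112. −1: 111.
[1] 111 ≡ 3^(3 + 1) + 3^3 + 3 (base 3). Lift 4: 1284. −1: 1283.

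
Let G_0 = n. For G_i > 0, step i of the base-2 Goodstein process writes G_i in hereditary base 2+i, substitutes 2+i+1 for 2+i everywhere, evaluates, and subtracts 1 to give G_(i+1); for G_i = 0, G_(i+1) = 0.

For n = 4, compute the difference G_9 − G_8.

42

(0) 4|_2 = 2^2 ↦ 3^3|_3 = 27 ⇒ 26
(1) 26|_3 = 2·3^2 + 2·3 + 2 ↦ 2·4^2 + 2·4 + 2|_4 = 42 ⇒ 41
(2) 41|_4 = 2·4^2 + 2·4 + 1 ↦ 2·5^2 + 2·5 + 1|_5 = 61 ⇒ 60
(3) 60|_5 = 2·5^2 + 2·5 ↦ 2·6^2 + 2·6|_6 = 84 ⇒ 83
(4) 83|_6 = 2·6^2 + 6 + 5 ↦ 2·7^2 + 7 + 5|_7 = 110 ⇒ 109
(5) 109|_7 = 2·7^2 + 7 + 4 ↦ 2·8^2 + 8 + 4|_8 = 140 ⇒ 139
(6) 139|_8 = 2·8^2 + 8 + 3 ↦ 2·9^2 + 9 + 3|_9 = 174 ⇒ 173
(7) 173|_9 = 2·9^2 + 9 + 2 ↦ 2·10^2 + 10 + 2|_10 = 212 ⇒ 211
(8) 211|_10 = 2·10^2 + 10 + 1 ↦ 2·11^2 + 11 + 1|_11 = 254 ⇒ 253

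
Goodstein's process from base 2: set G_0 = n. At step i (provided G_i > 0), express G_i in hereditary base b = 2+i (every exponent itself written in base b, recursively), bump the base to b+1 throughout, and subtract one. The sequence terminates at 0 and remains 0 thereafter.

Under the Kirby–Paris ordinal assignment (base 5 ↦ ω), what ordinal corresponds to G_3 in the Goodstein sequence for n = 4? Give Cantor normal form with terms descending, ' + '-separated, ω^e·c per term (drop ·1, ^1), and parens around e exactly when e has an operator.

ω^2·2 + ω·2

base 2: 4 = 2^2; at 3: 3^3 = 27; next = 26
base 3: 26 = 2·3^2 + 2·3 + 2; at 4: 2·4^2 + 2·4 + 2 = 42; next = 41
base 4: 41 = 2·4^2 + 2·4 + 1; at 5: 2·5^2 + 2·5 + 1 = 61; next = 60
base 5: 60 = 2·5^2 + 2·5; at 6: 2·6^2 + 2·6 = 84; next = 83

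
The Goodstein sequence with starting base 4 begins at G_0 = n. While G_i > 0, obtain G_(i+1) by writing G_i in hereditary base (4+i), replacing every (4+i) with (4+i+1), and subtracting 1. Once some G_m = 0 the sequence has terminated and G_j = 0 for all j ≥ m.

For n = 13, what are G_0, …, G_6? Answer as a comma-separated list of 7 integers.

step 0: 13 = 3·4 + 1; sub 5 for 4: 3·5 + 1; = 16; G_1 = 16−1 = 15
step 1: 15 = 3·5; sub 6 for 5: 3·6; = 18; G_2 = 18−1 = 17
step 2: 17 = 2·6 + 5; sub 7 for 6: 2·7 + 5; = 19; G_3 = 19−1 = 18
step 3: 18 = 2·7 + 4; sub 8 for 7: 2·8 + 4; = 20; G_4 = 20−1 = 19
step 4: 19 = 2·8 + 3; sub 9 for 8: 2·9 + 3; = 21; G_5 = 21−1 = 20
step 5: 20 = 2·9 + 2; sub 10 for 9: 2·10 + 2; = 22; G_6 = 22−1 = 21

13, 15, 17, 18, 19, 20, 21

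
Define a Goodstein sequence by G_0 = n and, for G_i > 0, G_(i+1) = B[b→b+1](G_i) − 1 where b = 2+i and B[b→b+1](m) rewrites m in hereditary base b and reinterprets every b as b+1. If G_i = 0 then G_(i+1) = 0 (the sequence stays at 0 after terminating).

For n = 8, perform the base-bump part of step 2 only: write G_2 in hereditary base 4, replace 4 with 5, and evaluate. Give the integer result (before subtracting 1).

6311

G_0=8  [base 2] 2^(2 + 1)  →[2↦3]→  3^(3 + 1) = 81  −1 ⇒ G_1=80
G_1=80  [base 3] 2·3^3 + 2·3^2 + 2·3 + 2  →[3↦4]→  2·4^4 + 2·4^2 + 2·4 + 2 = 554  −1 ⇒ G_2=553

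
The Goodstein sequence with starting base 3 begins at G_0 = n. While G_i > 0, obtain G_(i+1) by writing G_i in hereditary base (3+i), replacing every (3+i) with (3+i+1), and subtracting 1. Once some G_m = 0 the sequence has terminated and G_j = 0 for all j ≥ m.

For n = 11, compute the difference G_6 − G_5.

G_0 = 11. HB_3(11) = 3^2 + 2. Bump = 18. G_1 = 17.
G_1 = 17. HB_4(17) = 4^2 + 1. Bump = 26. G_2 = 25.
G_2 = 25. HB_5(25) = 5^2. Bump = 36. G_3 = 35.
G_3 = 35. HB_6(35) = 5·6 + 5. Bump = 40. G_4 = 39.
G_4 = 39. HB_7(39) = 5·7 + 4. Bump = 44. G_5 = 43.
G_5 = 43. HB_8(43) = 5·8 + 3. Bump = 48. G_6 = 47.

4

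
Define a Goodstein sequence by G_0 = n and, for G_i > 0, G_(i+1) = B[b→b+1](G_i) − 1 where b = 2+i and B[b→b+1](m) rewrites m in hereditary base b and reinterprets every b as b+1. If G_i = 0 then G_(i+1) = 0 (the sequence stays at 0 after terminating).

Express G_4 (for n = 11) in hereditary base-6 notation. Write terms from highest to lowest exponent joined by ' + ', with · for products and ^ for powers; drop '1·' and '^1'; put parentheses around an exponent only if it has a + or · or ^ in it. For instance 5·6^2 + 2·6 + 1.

11 —HB2→ 2^(2 + 1) + 2 + 1 —bump→ 3^(3 + 1) + 3 + 1 = 85 —(−1)→ 84
84 —HB3→ 3^(3 + 1) + 3 —bump→ 4^(4 + 1) + 4 = 1028 —(−1)→ 1027
1027 —HB4→ 4^(4 + 1) + 3 —bump→ 5^(5 + 1) + 3 = 15628 —(−1)→ 15627
15627 —HB5→ 5^(5 + 1) + 2 —bump→ 6^(6 + 1) + 2 = 279938 —(−1)→ 279937
279937 —HB6→ 6^(6 + 1) + 1 —bump→ 7^(7 + 1) + 1 = 5764802 —(−1)→ 5764801

6^(6 + 1) + 1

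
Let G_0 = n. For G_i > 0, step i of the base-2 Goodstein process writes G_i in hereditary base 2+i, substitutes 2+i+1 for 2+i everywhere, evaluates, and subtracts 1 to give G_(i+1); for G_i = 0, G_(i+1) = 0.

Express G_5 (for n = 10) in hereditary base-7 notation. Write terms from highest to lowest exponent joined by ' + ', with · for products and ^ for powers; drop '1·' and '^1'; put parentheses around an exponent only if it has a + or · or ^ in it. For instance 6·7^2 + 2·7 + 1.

i=0: 10 = 2^(2 + 1) + 2 (b=2); 2→3: 3^(3 + 1) + 3 = 84; 84−1 = 83
i=1: 83 = 3^(3 + 1) + 2 (b=3); 3→4: 4^(4 + 1) + 2 = 1026; 1026−1 = 1025
i=2: 1025 = 4^(4 + 1) + 1 (b=4); 4→5: 5^(5 + 1) + 1 = 15626; 15626−1 = 15625
i=3: 15625 = 5^(5 + 1) (b=5); 5→6: 6^(6 + 1) = 279936; 279936−1 = 279935
i=4: 279935 = 5·6^6 + 5·6^5 + 5·6^4 + 5·6^3 + 5·6^2 + 5·6 + 5 (b=6); 6→7: 5·7^7 + 5·7^5 + 5·7^4 + 5·7^3 + 5·7^2 + 5·7 + 5 = 4215755; 4215755−1 = 4215754
i=5: 4215754 = 5·7^7 + 5·7^5 + 5·7^4 + 5·7^3 + 5·7^2 + 5·7 + 4 (b=7); 7→8: 5·8^8 + 5·8^5 + 5·8^4 + 5·8^3 + 5·8^2 + 5·8 + 4 = 84073324; 84073324−1 = 84073323

5·7^7 + 5·7^5 + 5·7^4 + 5·7^3 + 5·7^2 + 5·7 + 4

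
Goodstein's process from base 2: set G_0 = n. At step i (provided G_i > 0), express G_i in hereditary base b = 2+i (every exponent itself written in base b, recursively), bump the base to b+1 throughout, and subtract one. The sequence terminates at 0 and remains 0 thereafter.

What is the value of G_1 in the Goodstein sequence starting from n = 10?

(0) 10|_2 = 2^(2 + 1) + 2 ↦ 3^(3 + 1) + 3|_3 = 84 ⇒ 83
(1) 83|_3 = 3^(3 + 1) + 2 ↦ 4^(4 + 1) + 2|_4 = 1026 ⇒ 1025

83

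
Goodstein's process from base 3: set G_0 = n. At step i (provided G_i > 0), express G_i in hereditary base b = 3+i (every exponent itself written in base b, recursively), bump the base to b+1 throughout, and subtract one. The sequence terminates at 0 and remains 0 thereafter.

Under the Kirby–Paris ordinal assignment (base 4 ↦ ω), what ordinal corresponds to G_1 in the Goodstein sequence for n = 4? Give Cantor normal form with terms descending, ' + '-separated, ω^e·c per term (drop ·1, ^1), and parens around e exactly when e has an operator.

step 0: 4 = 3 + 1; sub 4 for 3: 4 + 1; = 5; G_1 = 5−1 = 4
step 1: 4 = 4; sub 5 for 4: 5; = 5; G_2 = 5−1 = 4

ω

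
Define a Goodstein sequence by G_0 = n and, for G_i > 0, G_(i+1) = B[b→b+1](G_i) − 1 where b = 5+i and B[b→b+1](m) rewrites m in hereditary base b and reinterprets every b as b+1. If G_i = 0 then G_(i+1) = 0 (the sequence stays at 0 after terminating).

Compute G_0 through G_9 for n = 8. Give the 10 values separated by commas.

8, 8, 8, 8, 8, 7, 6, 5, 4, 3

8 —HB5→ 5 + 3 —bump→ 6 + 3 = 9 —(−1)→ 8
8 —HB6→ 6 + 2 —bump→ 7 + 2 = 9 —(−1)→ 8
8 —HB7→ 7 + 1 —bump→ 8 + 1 = 9 —(−1)→ 8
8 —HB8→ 8 —bump→ 9 = 9 —(−1)→ 8
8 —HB9→ 8 —bump→ 8 = 8 —(−1)→ 7
7 —HB10→ 7 —bump→ 7 = 7 —(−1)→ 6
6 —HB11→ 6 —bump→ 6 = 6 —(−1)→ 5
5 —HB12→ 5 —bump→ 5 = 5 —(−1)→ 4
4 —HB13→ 4 —bump→ 4 = 4 —(−1)→ 3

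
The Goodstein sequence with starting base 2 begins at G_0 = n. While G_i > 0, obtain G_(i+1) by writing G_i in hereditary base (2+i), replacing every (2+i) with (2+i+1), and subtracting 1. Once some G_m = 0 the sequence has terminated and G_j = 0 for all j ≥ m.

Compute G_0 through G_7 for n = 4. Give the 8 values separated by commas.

4, 26, 41, 60, 83, 109, 139, 173

step 0: 4 = 2^2; sub 3 for 2: 3^3; = 27; G_1 = 27−1 = 26
step 1: 26 = 2·3^2 + 2·3 + 2; sub 4 for 3: 2·4^2 + 2·4 + 2; = 42; G_2 = 42−1 = 41
step 2: 41 = 2·4^2 + 2·4 + 1; sub 5 for 4: 2·5^2 + 2·5 + 1; = 61; G_3 = 61−1 = 60
step 3: 60 = 2·5^2 + 2·5; sub 6 for 5: 2·6^2 + 2·6; = 84; G_4 = 84−1 = 83
step 4: 83 = 2·6^2 + 6 + 5; sub 7 for 6: 2·7^2 + 7 + 5; = 110; G_5 = 110−1 = 109
step 5: 109 = 2·7^2 + 7 + 4; sub 8 for 7: 2·8^2 + 8 + 4; = 140; G_6 = 140−1 = 139
step 6: 139 = 2·8^2 + 8 + 3; sub 9 for 8: 2·9^2 + 9 + 3; = 174; G_7 = 174−1 = 173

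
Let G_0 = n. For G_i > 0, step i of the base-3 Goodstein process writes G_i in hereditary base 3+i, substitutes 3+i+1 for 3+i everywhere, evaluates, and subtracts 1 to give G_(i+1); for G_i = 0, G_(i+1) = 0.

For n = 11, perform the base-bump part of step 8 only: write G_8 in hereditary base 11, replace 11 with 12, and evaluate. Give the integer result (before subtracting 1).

60

G_0 = 11. HB_3(11) = 3^2 + 2. Bump = 18. G_1 = 17.
G_1 = 17. HB_4(17) = 4^2 + 1. Bump = 26. G_2 = 25.
G_2 = 25. HB_5(25) = 5^2. Bump = 36. G_3 = 35.
G_3 = 35. HB_6(35) = 5·6 + 5. Bump = 40. G_4 = 39.
G_4 = 39. HB_7(39) = 5·7 + 4. Bump = 44. G_5 = 43.
G_5 = 43. HB_8(43) = 5·8 + 3. Bump = 48. G_6 = 47.
G_6 = 47. HB_9(47) = 5·9 + 2. Bump = 52. G_7 = 51.
G_7 = 51. HB_10(51) = 5·10 + 1. Bump = 56. G_8 = 55.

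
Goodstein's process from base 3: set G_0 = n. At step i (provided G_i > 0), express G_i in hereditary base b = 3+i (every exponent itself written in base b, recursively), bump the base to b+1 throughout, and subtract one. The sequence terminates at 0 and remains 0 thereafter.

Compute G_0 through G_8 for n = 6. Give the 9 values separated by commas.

G_0 = 6. HB_3(6) = 2·3. Bump = 8. G_1 = 7.
G_1 = 7. HB_4(7) = 4 + 3. Bump = 8. G_2 = 7.
G_2 = 7. HB_5(7) = 5 + 2. Bump = 8. G_3 = 7.
G_3 = 7. HB_6(7) = 6 + 1. Bump = 8. G_4 = 7.
G_4 = 7. HB_7(7) = 7. Bump = 8. G_5 = 7.
G_5 = 7. HB_8(7) = 7. Bump = 7. G_6 = 6.
G_6 = 6. HB_9(6) = 6. Bump = 6. G_7 = 5.
G_7 = 5. HB_10(5) = 5. Bump = 5. G_8 = 4.

6, 7, 7, 7, 7, 7, 6, 5, 4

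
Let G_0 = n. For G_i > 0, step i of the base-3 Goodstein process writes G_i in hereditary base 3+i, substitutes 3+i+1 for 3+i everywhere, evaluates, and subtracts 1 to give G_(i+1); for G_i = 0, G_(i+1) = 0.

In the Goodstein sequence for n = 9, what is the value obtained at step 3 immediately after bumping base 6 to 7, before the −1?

G_0 = 9. HB_3(9) = 3^2. Bump = 16. G_1 = 15.
G_1 = 15. HB_4(15) = 3·4 + 3. Bump = 18. G_2 = 17.
G_2 = 17. HB_5(17) = 3·5 + 2. Bump = 20. G_3 = 19.

22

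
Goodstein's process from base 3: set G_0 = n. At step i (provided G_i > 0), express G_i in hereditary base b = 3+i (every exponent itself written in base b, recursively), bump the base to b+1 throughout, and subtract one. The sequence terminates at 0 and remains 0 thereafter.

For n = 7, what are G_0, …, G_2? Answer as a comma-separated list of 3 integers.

7, 8, 9

(0) 7|_3 = 2·3 + 1 ↦ 2·4 + 1|_4 = 9 ⇒ 8
(1) 8|_4 = 2·4 ↦ 2·5|_5 = 10 ⇒ 9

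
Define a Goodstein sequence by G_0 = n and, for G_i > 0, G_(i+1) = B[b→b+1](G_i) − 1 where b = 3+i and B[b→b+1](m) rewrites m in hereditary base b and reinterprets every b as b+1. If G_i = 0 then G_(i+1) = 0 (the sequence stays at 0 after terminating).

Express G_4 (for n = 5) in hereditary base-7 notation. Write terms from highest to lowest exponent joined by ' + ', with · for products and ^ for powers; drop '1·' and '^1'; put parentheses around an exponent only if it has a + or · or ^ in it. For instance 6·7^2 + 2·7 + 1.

4

G_0 = 5. HB_3(5) = 3 + 2. Bump = 6. G_1 = 5.
G_1 = 5. HB_4(5) = 4 + 1. Bump = 6. G_2 = 5.
G_2 = 5. HB_5(5) = 5. Bump = 6. G_3 = 5.
G_3 = 5. HB_6(5) = 5. Bump = 5. G_4 = 4.
G_4 = 4. HB_7(4) = 4. Bump = 4. G_5 = 3.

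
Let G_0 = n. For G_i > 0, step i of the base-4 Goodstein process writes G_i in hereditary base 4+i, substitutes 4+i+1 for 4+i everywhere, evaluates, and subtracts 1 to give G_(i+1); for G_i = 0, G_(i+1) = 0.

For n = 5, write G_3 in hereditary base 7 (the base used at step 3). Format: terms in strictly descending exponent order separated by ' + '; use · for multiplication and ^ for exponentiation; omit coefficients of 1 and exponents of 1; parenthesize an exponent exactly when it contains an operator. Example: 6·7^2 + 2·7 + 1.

base 4: 5 = 4 + 1; at 5: 5 + 1 = 6; next = 5
base 5: 5 = 5; at 6: 6 = 6; next = 5
base 6: 5 = 5; at 7: 5 = 5; next = 4
base 7: 4 = 4; at 8: 4 = 4; next = 3

4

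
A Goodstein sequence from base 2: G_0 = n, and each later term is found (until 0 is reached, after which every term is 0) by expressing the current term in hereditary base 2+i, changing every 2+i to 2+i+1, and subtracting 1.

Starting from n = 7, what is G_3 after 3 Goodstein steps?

(0) 7|_2 = 2^2 + 2 + 1 ↦ 3^3 + 3 + 1|_3 = 31 ⇒ 30
(1) 30|_3 = 3^3 + 3 ↦ 4^4 + 4|_4 = 260 ⇒ 259
(2) 259|_4 = 4^4 + 3 ↦ 5^5 + 3|_5 = 3128 ⇒ 3127
(3) 3127|_5 = 5^5 + 2 ↦ 6^6 + 2|_6 = 46658 ⇒ 46657

3127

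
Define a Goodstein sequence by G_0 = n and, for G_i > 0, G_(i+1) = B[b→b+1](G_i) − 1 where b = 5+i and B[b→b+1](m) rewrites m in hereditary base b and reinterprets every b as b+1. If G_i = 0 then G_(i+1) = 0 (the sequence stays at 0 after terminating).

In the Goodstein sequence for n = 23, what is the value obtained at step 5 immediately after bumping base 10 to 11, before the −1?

40

(0) 23|_5 = 4·5 + 3 ↦ 4·6 + 3|_6 = 27 ⇒ 26
(1) 26|_6 = 4·6 + 2 ↦ 4·7 + 2|_7 = 30 ⇒ 29
(2) 29|_7 = 4·7 + 1 ↦ 4·8 + 1|_8 = 33 ⇒ 32
(3) 32|_8 = 4·8 ↦ 4·9|_9 = 36 ⇒ 35
(4) 35|_9 = 3·9 + 8 ↦ 3·10 + 8|_10 = 38 ⇒ 37
(5) 37|_10 = 3·10 + 7 ↦ 3·11 + 7|_11 = 40 ⇒ 39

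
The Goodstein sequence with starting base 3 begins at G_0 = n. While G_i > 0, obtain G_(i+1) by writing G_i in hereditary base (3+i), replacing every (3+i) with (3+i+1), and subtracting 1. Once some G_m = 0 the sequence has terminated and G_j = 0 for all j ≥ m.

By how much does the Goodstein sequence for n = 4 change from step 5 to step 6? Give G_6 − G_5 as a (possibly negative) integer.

-1

i=0: 4 = 3 + 1 (b=3); 3→4: 4 + 1 = 5; 5−1 = 4
i=1: 4 = 4 (b=4); 4→5: 5 = 5; 5−1 = 4
i=2: 4 = 4 (b=5); 5→6: 4 = 4; 4−1 = 3
i=3: 3 = 3 (b=6); 6→7: 3 = 3; 3−1 = 2
i=4: 2 = 2 (b=7); 7→8: 2 = 2; 2−1 = 1
i=5: 1 = 1 (b=8); 8→9: 1 = 1; 1−1 = 0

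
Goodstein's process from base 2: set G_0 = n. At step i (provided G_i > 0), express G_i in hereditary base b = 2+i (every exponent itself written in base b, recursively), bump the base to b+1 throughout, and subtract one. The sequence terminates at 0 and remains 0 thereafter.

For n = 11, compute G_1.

84

(0) 11|_2 = 2^(2 + 1) + 2 + 1 ↦ 3^(3 + 1) + 3 + 1|_3 = 85 ⇒ 84
(1) 84|_3 = 3^(3 + 1) + 3 ↦ 4^(4 + 1) + 4|_4 = 1028 ⇒ 1027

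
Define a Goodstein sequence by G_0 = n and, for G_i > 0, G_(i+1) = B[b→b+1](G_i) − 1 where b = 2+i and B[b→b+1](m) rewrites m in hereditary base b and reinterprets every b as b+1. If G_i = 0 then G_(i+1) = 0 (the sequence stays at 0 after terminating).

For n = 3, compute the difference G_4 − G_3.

G_0 = 3. HB_2(3) = 2 + 1. Bump = 4. G_1 = 3.
G_1 = 3. HB_3(3) = 3. Bump = 4. G_2 = 3.
G_2 = 3. HB_4(3) = 3. Bump = 3. G_3 = 2.
G_3 = 2. HB_5(2) = 2. Bump = 2. G_4 = 1.

-1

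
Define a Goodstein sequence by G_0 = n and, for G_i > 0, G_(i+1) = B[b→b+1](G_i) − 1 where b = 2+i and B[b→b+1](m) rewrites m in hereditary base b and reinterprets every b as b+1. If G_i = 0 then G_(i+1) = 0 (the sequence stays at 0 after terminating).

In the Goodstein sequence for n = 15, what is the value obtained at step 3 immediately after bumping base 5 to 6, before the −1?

G_0=15  [base 2] 2^(2 + 1) + 2^2 + 2 + 1  →[2↦3]→  3^(3 + 1) + 3^3 + 3 + 1 = 112  −1 ⇒ G_1=111
G_1=111  [base 3] 3^(3 + 1) + 3^3 + 3  →[3↦4]→  4^(4 + 1) + 4^4 + 4 = 1284  −1 ⇒ G_2=1283
G_2=1283  [base 4] 4^(4 + 1) + 4^4 + 3  →[4↦5]→  5^(5 + 1) + 5^5 + 3 = 18753  −1 ⇒ G_3=18752
G_3=18752  [base 5] 5^(5 + 1) + 5^5 + 2  →[5↦6]→  6^(6 + 1) + 6^6 + 2 = 326594  −1 ⇒ G_4=326593

326594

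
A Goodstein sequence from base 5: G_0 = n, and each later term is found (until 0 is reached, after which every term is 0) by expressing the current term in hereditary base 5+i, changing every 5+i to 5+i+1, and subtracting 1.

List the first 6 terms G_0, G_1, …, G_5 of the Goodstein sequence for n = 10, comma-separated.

10, 11, 11, 11, 11, 11

[0] 10 ≡ 2·5 (base 5). Lift 6: 12. −1: 11.
[1] 11 ≡ 6 + 5 (base 6). Lift 7: 12. −1: 11.
[2] 11 ≡ 7 + 4 (base 7). Lift 8: 12. −1: 11.
[3] 11 ≡ 8 + 3 (base 8). Lift 9: 12. −1: 11.
[4] 11 ≡ 9 + 2 (base 9). Lift 10: 12. −1: 11.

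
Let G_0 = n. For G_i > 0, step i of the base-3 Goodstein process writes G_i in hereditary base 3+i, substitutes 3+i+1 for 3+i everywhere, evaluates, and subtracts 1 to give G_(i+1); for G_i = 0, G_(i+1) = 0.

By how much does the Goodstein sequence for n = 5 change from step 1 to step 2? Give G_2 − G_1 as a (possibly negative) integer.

0

step 0: 5 = 3 + 2; sub 4 for 3: 4 + 2; = 6; G_1 = 6−1 = 5
step 1: 5 = 4 + 1; sub 5 for 4: 5 + 1; = 6; G_2 = 6−1 = 5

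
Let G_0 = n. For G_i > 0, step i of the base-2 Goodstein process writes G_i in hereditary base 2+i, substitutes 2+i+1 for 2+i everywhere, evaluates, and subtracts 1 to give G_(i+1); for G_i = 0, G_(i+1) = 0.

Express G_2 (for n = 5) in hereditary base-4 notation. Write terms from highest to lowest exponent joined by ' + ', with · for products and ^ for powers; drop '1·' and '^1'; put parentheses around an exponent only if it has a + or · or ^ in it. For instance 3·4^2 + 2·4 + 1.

3·4^3 + 3·4^2 + 3·4 + 3

base 2: 5 = 2^2 + 1; at 3: 3^3 + 1 = 28; next = 27
base 3: 27 = 3^3; at 4: 4^4 = 256; next = 255
base 4: 255 = 3·4^3 + 3·4^2 + 3·4 + 3; at 5: 3·5^3 + 3·5^2 + 3·5 + 3 = 468; next = 467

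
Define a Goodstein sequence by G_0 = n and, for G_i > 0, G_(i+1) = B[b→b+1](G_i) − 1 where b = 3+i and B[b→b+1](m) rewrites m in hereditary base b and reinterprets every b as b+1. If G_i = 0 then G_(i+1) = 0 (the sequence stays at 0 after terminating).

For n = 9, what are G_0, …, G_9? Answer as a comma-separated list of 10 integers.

9, 15, 17, 19, 21, 23, 24, 25, 26, 27

G_0 = 9. HB_3(9) = 3^2. Bump = 16. G_1 = 15.
G_1 = 15. HB_4(15) = 3·4 + 3. Bump = 18. G_2 = 17.
G_2 = 17. HB_5(17) = 3·5 + 2. Bump = 20. G_3 = 19.
G_3 = 19. HB_6(19) = 3·6 + 1. Bump = 22. G_4 = 21.
G_4 = 21. HB_7(21) = 3·7. Bump = 24. G_5 = 23.
G_5 = 23. HB_8(23) = 2·8 + 7. Bump = 25. G_6 = 24.
G_6 = 24. HB_9(24) = 2·9 + 6. Bump = 26. G_7 = 25.
G_7 = 25. HB_10(25) = 2·10 + 5. Bump = 27. G_8 = 26.
G_8 = 26. HB_11(26) = 2·11 + 4. Bump = 28. G_9 = 27.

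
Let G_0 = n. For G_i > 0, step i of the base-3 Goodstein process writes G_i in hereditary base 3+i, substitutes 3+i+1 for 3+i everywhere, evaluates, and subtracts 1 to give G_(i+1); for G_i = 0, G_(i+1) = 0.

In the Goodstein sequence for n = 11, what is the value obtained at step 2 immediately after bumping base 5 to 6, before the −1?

36

step 0: 11 = 3^2 + 2; sub 4 for 3: 4^2 + 2; = 18; G_1 = 18−1 = 17
step 1: 17 = 4^2 + 1; sub 5 for 4: 5^2 + 1; = 26; G_2 = 26−1 = 25
step 2: 25 = 5^2; sub 6 for 5: 6^2; = 36; G_3 = 36−1 = 35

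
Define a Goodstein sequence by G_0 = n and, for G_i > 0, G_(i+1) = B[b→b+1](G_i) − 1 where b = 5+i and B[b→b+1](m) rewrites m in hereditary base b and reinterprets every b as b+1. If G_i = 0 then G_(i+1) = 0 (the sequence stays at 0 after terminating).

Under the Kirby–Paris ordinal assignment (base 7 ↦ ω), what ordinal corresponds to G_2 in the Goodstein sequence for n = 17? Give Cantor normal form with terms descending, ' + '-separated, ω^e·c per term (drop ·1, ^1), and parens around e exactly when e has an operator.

ω·3

i=0: 17 = 3·5 + 2 (b=5); 5→6: 3·6 + 2 = 20; 20−1 = 19
i=1: 19 = 3·6 + 1 (b=6); 6→7: 3·7 + 1 = 22; 22−1 = 21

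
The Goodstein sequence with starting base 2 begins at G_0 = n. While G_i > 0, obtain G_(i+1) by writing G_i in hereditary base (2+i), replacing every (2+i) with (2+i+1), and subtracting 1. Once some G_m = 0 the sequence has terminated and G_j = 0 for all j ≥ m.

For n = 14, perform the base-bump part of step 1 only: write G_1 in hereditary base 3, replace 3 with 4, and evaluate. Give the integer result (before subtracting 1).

1282

G_0=14  [base 2] 2^(2 + 1) + 2^2 + 2  →[2↦3]→  3^(3 + 1) + 3^3 + 3 = 111  −1 ⇒ G_1=110
G_1=110  [base 3] 3^(3 + 1) + 3^3 + 2  →[3↦4]→  4^(4 + 1) + 4^4 + 2 = 1282  −1 ⇒ G_2=1281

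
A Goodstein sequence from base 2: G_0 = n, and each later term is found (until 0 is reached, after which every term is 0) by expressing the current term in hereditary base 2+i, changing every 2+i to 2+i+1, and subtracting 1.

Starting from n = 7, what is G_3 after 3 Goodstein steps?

3127

[0] 7 ≡ 2^2 + 2 + 1 (base 2). Lift 3: 31. −1: 30.
[1] 30 ≡ 3^3 + 3 (base 3). Lift 4: 260. −1: 259.
[2] 259 ≡ 4^4 + 3 (base 4). Lift 5: 3128. −1: 3127.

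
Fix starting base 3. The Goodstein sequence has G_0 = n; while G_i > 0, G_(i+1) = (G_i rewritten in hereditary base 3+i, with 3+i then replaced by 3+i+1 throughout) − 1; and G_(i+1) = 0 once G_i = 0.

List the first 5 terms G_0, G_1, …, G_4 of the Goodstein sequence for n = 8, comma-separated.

G_0=8  [base 3] 2·3 + 2  →[3↦4]→  2·4 + 2 = 10  −1 ⇒ G_1=9
G_1=9  [base 4] 2·4 + 1  →[4↦5]→  2·5 + 1 = 11  −1 ⇒ G_2=10
G_2=10  [base 5] 2·5  →[5↦6]→  2·6 = 12  −1 ⇒ G_3=11
G_3=11  [base 6] 6 + 5  →[6↦7]→  7 + 5 = 12  −1 ⇒ G_4=11

8, 9, 10, 11, 11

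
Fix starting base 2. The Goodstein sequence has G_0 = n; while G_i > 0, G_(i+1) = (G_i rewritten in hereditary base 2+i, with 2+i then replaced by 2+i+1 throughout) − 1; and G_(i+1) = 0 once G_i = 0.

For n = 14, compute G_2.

i=0: 14 = 2^(2 + 1) + 2^2 + 2 (b=2); 2→3: 3^(3 + 1) + 3^3 + 3 = 111; 111−1 = 110
i=1: 110 = 3^(3 + 1) + 3^3 + 2 (b=3); 3→4: 4^(4 + 1) + 4^4 + 2 = 1282; 1282−1 = 1281
i=2: 1281 = 4^(4 + 1) + 4^4 + 1 (b=4); 4→5: 5^(5 + 1) + 5^5 + 1 = 18751; 18751−1 = 18750

1281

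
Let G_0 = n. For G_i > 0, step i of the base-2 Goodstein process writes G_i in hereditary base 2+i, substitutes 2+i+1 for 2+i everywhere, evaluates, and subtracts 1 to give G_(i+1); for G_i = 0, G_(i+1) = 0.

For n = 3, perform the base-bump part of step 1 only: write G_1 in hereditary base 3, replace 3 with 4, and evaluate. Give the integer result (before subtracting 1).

base 2: 3 = 2 + 1; at 3: 3 + 1 = 4; next = 3
base 3: 3 = 3; at 4: 4 = 4; next = 3

4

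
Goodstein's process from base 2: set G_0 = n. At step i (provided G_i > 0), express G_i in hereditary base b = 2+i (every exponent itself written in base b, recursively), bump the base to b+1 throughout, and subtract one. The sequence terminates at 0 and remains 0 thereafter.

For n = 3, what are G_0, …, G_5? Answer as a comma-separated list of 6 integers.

3, 3, 3, 2, 1, 0

base 2: 3 = 2 + 1; at 3: 3 + 1 = 4; next = 3
base 3: 3 = 3; at 4: 4 = 4; next = 3
base 4: 3 = 3; at 5: 3 = 3; next = 2
base 5: 2 = 2; at 6: 2 = 2; next = 1
base 6: 1 = 1; at 7: 1 = 1; next = 0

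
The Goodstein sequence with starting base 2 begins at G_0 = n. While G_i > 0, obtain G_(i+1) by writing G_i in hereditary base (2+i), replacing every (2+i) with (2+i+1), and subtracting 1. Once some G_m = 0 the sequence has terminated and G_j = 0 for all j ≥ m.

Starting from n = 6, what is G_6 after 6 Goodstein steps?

G_0 = 6. HB_2(6) = 2^2 + 2. Bump = 30. G_1 = 29.
G_1 = 29. HB_3(29) = 3^3 + 2. Bump = 258. G_2 = 257.
G_2 = 257. HB_4(257) = 4^4 + 1. Bump = 3126. G_3 = 3125.
G_3 = 3125. HB_5(3125) = 5^5. Bump = 46656. G_4 = 46655.
G_4 = 46655. HB_6(46655) = 5·6^5 + 5·6^4 + 5·6^3 + 5·6^2 + 5·6 + 5. Bump = 98040. G_5 = 98039.
G_5 = 98039. HB_7(98039) = 5·7^5 + 5·7^4 + 5·7^3 + 5·7^2 + 5·7 + 4. Bump = 187244. G_6 = 187243.
G_6 = 187243. HB_8(187243) = 5·8^5 + 5·8^4 + 5·8^3 + 5·8^2 + 5·8 + 3. Bump = 332148. G_7 = 332147.

187243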